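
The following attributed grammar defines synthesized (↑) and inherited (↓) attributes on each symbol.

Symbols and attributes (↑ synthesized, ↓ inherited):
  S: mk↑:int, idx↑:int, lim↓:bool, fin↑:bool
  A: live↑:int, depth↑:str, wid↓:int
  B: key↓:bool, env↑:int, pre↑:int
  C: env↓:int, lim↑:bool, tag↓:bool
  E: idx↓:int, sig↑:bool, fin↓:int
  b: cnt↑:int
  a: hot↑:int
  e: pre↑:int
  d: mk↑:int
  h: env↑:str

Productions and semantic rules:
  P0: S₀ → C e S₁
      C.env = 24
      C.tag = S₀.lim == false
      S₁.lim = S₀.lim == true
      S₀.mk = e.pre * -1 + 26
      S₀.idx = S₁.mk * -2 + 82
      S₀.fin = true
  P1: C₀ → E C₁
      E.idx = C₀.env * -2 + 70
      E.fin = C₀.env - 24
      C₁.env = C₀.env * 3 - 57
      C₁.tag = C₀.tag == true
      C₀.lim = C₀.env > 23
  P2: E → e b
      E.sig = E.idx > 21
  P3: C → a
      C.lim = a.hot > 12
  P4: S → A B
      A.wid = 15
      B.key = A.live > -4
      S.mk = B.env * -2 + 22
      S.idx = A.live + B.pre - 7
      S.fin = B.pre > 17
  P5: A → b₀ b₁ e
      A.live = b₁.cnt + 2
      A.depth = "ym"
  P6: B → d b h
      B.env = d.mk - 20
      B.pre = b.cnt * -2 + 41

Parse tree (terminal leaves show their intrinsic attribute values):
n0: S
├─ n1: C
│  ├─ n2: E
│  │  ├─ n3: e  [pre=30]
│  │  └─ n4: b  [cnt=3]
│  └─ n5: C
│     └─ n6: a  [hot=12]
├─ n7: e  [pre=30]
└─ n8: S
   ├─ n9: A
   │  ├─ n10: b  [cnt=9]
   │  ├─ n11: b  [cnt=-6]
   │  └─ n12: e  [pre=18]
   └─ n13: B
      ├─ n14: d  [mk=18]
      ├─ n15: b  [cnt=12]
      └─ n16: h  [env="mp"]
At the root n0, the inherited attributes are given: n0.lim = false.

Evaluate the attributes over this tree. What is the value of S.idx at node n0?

1. n0.lim = false  [given at root]
2. n1.env = 24  [24]
3. n1.tag = true  [S₀.lim == false]
4. n2.idx = 22  [C₀.env * -2 + 70]
5. n2.fin = 0  [C₀.env - 24]
6. n3.pre = 30  [terminal]
7. n4.cnt = 3  [terminal]
8. n2.sig = true  [E.idx > 21]
9. n5.env = 15  [C₀.env * 3 - 57]
10. n5.tag = true  [C₀.tag == true]
11. n6.hot = 12  [terminal]
12. n5.lim = false  [a.hot > 12]
13. n1.lim = true  [C₀.env > 23]
14. n7.pre = 30  [terminal]
15. n8.lim = false  [S₀.lim == true]
16. n9.wid = 15  [15]
17. n10.cnt = 9  [terminal]
18. n11.cnt = -6  [terminal]
19. n12.pre = 18  [terminal]
20. n9.live = -4  [b₁.cnt + 2]
21. n9.depth = "ym"  ["ym"]
22. n13.key = false  [A.live > -4]
23. n14.mk = 18  [terminal]
24. n15.cnt = 12  [terminal]
25. n16.env = "mp"  [terminal]
26. n13.env = -2  [d.mk - 20]
27. n13.pre = 17  [b.cnt * -2 + 41]
28. n8.mk = 26  [B.env * -2 + 22]
29. n8.idx = 6  [A.live + B.pre - 7]
30. n8.fin = false  [B.pre > 17]
31. n0.mk = -4  [e.pre * -1 + 26]
32. n0.idx = 30  [S₁.mk * -2 + 82]
33. n0.fin = true  [true]

30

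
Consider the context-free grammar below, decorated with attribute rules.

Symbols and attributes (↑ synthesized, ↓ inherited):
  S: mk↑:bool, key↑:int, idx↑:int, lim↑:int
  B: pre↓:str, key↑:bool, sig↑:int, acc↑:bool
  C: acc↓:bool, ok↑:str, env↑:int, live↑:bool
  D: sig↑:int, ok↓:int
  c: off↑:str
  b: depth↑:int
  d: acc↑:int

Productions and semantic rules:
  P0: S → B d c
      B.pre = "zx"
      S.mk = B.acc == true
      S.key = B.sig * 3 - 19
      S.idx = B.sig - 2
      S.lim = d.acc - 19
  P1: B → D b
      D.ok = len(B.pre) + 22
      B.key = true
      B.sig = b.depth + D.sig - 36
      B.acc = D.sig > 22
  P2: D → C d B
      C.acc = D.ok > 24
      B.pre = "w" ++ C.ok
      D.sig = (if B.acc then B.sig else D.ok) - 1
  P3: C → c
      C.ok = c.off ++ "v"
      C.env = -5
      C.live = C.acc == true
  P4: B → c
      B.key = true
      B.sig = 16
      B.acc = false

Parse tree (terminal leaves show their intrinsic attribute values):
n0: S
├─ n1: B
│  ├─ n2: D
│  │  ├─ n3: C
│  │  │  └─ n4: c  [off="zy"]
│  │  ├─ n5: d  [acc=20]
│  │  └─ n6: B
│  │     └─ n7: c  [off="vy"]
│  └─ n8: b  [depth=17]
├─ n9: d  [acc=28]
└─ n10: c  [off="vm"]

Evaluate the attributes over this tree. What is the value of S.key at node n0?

-7

1. n1.pre = "zx"  ["zx"]
2. n2.ok = 24  [len(B.pre) + 22]
3. n3.acc = false  [D.ok > 24]
4. n4.off = "zy"  [terminal]
5. n3.ok = "zyv"  [c.off ++ "v"]
6. n3.env = -5  [-5]
7. n3.live = false  [C.acc == true]
8. n5.acc = 20  [terminal]
9. n6.pre = "wzyv"  ["w" ++ C.ok]
10. n7.off = "vy"  [terminal]
11. n6.key = true  [true]
12. n6.sig = 16  [16]
13. n6.acc = false  [false]
14. n2.sig = 23  [(if B.acc then B.sig else D.ok) - 1]
15. n8.depth = 17  [terminal]
16. n1.key = true  [true]
17. n1.sig = 4  [b.depth + D.sig - 36]
18. n1.acc = true  [D.sig > 22]
19. n9.acc = 28  [terminal]
20. n10.off = "vm"  [terminal]
21. n0.mk = true  [B.acc == true]
22. n0.key = -7  [B.sig * 3 - 19]
23. n0.idx = 2  [B.sig - 2]
24. n0.lim = 9  [d.acc - 19]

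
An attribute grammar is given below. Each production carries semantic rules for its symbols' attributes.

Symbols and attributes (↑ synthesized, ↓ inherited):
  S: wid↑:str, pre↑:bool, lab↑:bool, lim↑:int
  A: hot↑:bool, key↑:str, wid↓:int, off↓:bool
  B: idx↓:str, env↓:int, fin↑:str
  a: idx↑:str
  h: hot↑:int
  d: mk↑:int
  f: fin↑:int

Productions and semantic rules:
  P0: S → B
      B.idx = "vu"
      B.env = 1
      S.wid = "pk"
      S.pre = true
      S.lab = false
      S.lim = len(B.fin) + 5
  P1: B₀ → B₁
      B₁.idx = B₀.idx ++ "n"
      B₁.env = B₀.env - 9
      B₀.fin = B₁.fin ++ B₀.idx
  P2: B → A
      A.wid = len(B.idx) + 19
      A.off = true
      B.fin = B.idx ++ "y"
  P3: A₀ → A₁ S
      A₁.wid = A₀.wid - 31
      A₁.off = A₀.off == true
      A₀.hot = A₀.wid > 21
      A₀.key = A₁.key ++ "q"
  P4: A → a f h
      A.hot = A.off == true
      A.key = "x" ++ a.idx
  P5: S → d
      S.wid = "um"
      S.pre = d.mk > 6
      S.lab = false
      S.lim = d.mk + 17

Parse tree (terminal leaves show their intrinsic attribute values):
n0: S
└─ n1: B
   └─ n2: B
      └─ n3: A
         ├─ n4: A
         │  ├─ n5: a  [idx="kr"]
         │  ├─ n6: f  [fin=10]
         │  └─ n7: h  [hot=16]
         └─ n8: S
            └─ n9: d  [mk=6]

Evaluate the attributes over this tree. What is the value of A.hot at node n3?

1. n1.idx = "vu"  ["vu"]
2. n1.env = 1  [1]
3. n2.idx = "vun"  [B₀.idx ++ "n"]
4. n2.env = -8  [B₀.env - 9]
5. n3.wid = 22  [len(B.idx) + 19]
6. n3.off = true  [true]
7. n4.wid = -9  [A₀.wid - 31]
8. n4.off = true  [A₀.off == true]
9. n5.idx = "kr"  [terminal]
10. n6.fin = 10  [terminal]
11. n7.hot = 16  [terminal]
12. n4.hot = true  [A.off == true]
13. n4.key = "xkr"  ["x" ++ a.idx]
14. n9.mk = 6  [terminal]
15. n8.wid = "um"  ["um"]
16. n8.pre = false  [d.mk > 6]
17. n8.lab = false  [false]
18. n8.lim = 23  [d.mk + 17]
19. n3.hot = true  [A₀.wid > 21]
20. n3.key = "xkrq"  [A₁.key ++ "q"]
21. n2.fin = "vuny"  [B.idx ++ "y"]
22. n1.fin = "vunyvu"  [B₁.fin ++ B₀.idx]
23. n0.wid = "pk"  ["pk"]
24. n0.pre = true  [true]
25. n0.lab = false  [false]
26. n0.lim = 11  [len(B.fin) + 5]

true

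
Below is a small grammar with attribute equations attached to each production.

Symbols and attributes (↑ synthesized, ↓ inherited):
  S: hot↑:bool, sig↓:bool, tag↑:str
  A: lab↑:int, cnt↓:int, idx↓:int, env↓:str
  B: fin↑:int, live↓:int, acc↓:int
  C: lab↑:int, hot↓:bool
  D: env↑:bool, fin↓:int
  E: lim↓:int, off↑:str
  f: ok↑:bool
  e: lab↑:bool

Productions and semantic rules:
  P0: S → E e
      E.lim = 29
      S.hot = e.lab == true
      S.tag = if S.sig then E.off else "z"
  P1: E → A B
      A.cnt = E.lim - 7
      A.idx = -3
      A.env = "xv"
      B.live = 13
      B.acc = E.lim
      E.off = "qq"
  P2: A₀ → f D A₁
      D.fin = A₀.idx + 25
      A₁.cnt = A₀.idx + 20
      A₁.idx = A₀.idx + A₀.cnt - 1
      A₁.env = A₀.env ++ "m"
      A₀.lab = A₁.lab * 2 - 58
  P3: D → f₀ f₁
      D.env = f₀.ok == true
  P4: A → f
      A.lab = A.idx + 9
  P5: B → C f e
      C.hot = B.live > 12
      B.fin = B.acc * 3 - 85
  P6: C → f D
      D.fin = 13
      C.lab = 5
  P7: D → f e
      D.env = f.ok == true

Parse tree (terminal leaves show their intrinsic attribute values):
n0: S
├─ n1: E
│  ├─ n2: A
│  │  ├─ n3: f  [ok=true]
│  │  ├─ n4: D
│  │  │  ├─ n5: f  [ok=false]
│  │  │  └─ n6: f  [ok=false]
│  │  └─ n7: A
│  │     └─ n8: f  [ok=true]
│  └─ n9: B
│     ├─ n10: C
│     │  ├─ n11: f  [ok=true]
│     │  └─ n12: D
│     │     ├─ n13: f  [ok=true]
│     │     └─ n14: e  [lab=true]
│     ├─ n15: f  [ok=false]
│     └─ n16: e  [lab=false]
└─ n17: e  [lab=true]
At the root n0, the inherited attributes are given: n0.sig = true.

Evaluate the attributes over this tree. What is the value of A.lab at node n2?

1. n0.sig = true  [given at root]
2. n1.lim = 29  [29]
3. n2.cnt = 22  [E.lim - 7]
4. n2.idx = -3  [-3]
5. n2.env = "xv"  ["xv"]
6. n3.ok = true  [terminal]
7. n4.fin = 22  [A₀.idx + 25]
8. n5.ok = false  [terminal]
9. n6.ok = false  [terminal]
10. n4.env = false  [f₀.ok == true]
11. n7.cnt = 17  [A₀.idx + 20]
12. n7.idx = 18  [A₀.idx + A₀.cnt - 1]
13. n7.env = "xvm"  [A₀.env ++ "m"]
14. n8.ok = true  [terminal]
15. n7.lab = 27  [A.idx + 9]
16. n2.lab = -4  [A₁.lab * 2 - 58]
17. n9.live = 13  [13]
18. n9.acc = 29  [E.lim]
19. n10.hot = true  [B.live > 12]
20. n11.ok = true  [terminal]
21. n12.fin = 13  [13]
22. n13.ok = true  [terminal]
23. n14.lab = true  [terminal]
24. n12.env = true  [f.ok == true]
25. n10.lab = 5  [5]
26. n15.ok = false  [terminal]
27. n16.lab = false  [terminal]
28. n9.fin = 2  [B.acc * 3 - 85]
29. n1.off = "qq"  ["qq"]
30. n17.lab = true  [terminal]
31. n0.hot = true  [e.lab == true]
32. n0.tag = "qq"  [if S.sig then E.off else "z"]

-4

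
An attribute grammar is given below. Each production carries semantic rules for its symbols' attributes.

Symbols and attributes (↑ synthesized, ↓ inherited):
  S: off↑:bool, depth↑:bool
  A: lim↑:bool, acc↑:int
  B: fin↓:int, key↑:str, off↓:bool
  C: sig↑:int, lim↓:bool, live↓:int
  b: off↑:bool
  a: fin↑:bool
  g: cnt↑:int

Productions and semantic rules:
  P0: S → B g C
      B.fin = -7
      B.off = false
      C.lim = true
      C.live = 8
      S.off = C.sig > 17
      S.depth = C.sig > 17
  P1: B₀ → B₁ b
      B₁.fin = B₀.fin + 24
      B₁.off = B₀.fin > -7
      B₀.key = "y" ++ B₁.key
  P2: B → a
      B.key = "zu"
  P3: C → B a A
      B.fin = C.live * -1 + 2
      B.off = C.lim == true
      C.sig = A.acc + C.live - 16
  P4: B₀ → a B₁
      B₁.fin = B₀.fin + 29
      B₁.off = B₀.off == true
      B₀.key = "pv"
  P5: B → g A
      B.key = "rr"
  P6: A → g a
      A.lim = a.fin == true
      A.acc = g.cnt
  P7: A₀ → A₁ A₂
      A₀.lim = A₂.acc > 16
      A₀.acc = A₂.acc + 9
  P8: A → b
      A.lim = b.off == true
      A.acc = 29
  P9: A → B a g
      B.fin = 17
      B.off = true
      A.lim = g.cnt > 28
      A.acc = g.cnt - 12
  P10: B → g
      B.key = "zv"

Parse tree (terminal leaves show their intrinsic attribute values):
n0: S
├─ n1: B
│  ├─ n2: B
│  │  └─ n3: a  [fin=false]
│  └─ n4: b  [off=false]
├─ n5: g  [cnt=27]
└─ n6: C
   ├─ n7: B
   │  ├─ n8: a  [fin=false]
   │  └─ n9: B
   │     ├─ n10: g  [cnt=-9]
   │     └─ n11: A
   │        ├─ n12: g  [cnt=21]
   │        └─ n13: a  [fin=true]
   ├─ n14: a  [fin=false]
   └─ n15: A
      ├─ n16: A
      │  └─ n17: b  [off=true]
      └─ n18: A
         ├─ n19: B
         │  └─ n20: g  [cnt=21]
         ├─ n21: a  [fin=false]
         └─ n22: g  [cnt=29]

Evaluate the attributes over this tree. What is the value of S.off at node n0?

true

1. n1.fin = -7  [-7]
2. n1.off = false  [false]
3. n2.fin = 17  [B₀.fin + 24]
4. n2.off = false  [B₀.fin > -7]
5. n3.fin = false  [terminal]
6. n2.key = "zu"  ["zu"]
7. n4.off = false  [terminal]
8. n1.key = "yzu"  ["y" ++ B₁.key]
9. n5.cnt = 27  [terminal]
10. n6.lim = true  [true]
11. n6.live = 8  [8]
12. n7.fin = -6  [C.live * -1 + 2]
13. n7.off = true  [C.lim == true]
14. n8.fin = false  [terminal]
15. n9.fin = 23  [B₀.fin + 29]
16. n9.off = true  [B₀.off == true]
17. n10.cnt = -9  [terminal]
18. n12.cnt = 21  [terminal]
19. n13.fin = true  [terminal]
20. n11.lim = true  [a.fin == true]
21. n11.acc = 21  [g.cnt]
22. n9.key = "rr"  ["rr"]
23. n7.key = "pv"  ["pv"]
24. n14.fin = false  [terminal]
25. n17.off = true  [terminal]
26. n16.lim = true  [b.off == true]
27. n16.acc = 29  [29]
28. n19.fin = 17  [17]
29. n19.off = true  [true]
30. n20.cnt = 21  [terminal]
31. n19.key = "zv"  ["zv"]
32. n21.fin = false  [terminal]
33. n22.cnt = 29  [terminal]
34. n18.lim = true  [g.cnt > 28]
35. n18.acc = 17  [g.cnt - 12]
36. n15.lim = true  [A₂.acc > 16]
37. n15.acc = 26  [A₂.acc + 9]
38. n6.sig = 18  [A.acc + C.live - 16]
39. n0.off = true  [C.sig > 17]
40. n0.depth = true  [C.sig > 17]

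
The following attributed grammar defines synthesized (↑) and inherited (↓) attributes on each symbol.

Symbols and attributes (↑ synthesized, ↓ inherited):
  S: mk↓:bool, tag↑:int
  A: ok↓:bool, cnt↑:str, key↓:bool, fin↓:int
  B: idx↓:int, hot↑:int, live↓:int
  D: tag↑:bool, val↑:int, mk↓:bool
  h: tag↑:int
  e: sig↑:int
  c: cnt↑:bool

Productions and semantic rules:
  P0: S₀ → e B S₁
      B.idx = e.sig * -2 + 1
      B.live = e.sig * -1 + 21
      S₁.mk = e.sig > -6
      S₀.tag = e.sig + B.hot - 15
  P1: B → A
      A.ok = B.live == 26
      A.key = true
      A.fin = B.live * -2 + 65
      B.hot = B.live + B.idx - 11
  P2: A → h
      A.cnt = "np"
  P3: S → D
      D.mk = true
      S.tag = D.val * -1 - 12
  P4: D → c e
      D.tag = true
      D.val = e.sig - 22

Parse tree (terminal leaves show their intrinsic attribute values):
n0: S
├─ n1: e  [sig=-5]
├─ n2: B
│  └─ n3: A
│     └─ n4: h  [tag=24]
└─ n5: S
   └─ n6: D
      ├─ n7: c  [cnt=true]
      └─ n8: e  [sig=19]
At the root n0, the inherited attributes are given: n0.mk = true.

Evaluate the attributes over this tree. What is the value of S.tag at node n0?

6

1. n0.mk = true  [given at root]
2. n1.sig = -5  [terminal]
3. n2.idx = 11  [e.sig * -2 + 1]
4. n2.live = 26  [e.sig * -1 + 21]
5. n3.ok = true  [B.live == 26]
6. n3.key = true  [true]
7. n3.fin = 13  [B.live * -2 + 65]
8. n4.tag = 24  [terminal]
9. n3.cnt = "np"  ["np"]
10. n2.hot = 26  [B.live + B.idx - 11]
11. n5.mk = true  [e.sig > -6]
12. n6.mk = true  [true]
13. n7.cnt = true  [terminal]
14. n8.sig = 19  [terminal]
15. n6.tag = true  [true]
16. n6.val = -3  [e.sig - 22]
17. n5.tag = -9  [D.val * -1 - 12]
18. n0.tag = 6  [e.sig + B.hot - 15]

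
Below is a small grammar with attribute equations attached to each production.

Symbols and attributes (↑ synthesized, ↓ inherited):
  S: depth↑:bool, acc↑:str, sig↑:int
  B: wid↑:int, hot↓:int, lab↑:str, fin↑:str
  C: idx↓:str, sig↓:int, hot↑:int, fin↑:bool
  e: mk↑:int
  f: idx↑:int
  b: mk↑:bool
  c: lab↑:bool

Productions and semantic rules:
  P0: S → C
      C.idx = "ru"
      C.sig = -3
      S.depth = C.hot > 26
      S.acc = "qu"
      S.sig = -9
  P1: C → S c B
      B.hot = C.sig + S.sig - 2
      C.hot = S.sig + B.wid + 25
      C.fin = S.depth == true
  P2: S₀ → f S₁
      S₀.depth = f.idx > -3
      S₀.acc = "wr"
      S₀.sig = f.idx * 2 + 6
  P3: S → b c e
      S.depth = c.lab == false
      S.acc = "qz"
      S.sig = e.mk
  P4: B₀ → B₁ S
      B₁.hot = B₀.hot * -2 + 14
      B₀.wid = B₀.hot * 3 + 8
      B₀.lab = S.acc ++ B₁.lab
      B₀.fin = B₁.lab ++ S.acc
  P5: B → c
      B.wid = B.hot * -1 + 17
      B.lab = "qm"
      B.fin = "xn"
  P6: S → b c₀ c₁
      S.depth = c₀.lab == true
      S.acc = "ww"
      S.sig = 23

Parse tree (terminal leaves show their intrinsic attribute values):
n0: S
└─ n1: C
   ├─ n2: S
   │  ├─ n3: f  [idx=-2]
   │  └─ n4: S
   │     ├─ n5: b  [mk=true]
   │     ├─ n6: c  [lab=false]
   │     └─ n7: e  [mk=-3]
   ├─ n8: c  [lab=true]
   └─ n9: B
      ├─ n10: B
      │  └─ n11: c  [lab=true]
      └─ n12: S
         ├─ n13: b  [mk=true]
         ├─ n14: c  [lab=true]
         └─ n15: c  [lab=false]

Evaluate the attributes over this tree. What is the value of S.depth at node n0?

1. n1.idx = "ru"  ["ru"]
2. n1.sig = -3  [-3]
3. n3.idx = -2  [terminal]
4. n5.mk = true  [terminal]
5. n6.lab = false  [terminal]
6. n7.mk = -3  [terminal]
7. n4.depth = true  [c.lab == false]
8. n4.acc = "qz"  ["qz"]
9. n4.sig = -3  [e.mk]
10. n2.depth = true  [f.idx > -3]
11. n2.acc = "wr"  ["wr"]
12. n2.sig = 2  [f.idx * 2 + 6]
13. n8.lab = true  [terminal]
14. n9.hot = -3  [C.sig + S.sig - 2]
15. n10.hot = 20  [B₀.hot * -2 + 14]
16. n11.lab = true  [terminal]
17. n10.wid = -3  [B.hot * -1 + 17]
18. n10.lab = "qm"  ["qm"]
19. n10.fin = "xn"  ["xn"]
20. n13.mk = true  [terminal]
21. n14.lab = true  [terminal]
22. n15.lab = false  [terminal]
23. n12.depth = true  [c₀.lab == true]
24. n12.acc = "ww"  ["ww"]
25. n12.sig = 23  [23]
26. n9.wid = -1  [B₀.hot * 3 + 8]
27. n9.lab = "wwqm"  [S.acc ++ B₁.lab]
28. n9.fin = "qmww"  [B₁.lab ++ S.acc]
29. n1.hot = 26  [S.sig + B.wid + 25]
30. n1.fin = true  [S.depth == true]
31. n0.depth = false  [C.hot > 26]
32. n0.acc = "qu"  ["qu"]
33. n0.sig = -9  [-9]

false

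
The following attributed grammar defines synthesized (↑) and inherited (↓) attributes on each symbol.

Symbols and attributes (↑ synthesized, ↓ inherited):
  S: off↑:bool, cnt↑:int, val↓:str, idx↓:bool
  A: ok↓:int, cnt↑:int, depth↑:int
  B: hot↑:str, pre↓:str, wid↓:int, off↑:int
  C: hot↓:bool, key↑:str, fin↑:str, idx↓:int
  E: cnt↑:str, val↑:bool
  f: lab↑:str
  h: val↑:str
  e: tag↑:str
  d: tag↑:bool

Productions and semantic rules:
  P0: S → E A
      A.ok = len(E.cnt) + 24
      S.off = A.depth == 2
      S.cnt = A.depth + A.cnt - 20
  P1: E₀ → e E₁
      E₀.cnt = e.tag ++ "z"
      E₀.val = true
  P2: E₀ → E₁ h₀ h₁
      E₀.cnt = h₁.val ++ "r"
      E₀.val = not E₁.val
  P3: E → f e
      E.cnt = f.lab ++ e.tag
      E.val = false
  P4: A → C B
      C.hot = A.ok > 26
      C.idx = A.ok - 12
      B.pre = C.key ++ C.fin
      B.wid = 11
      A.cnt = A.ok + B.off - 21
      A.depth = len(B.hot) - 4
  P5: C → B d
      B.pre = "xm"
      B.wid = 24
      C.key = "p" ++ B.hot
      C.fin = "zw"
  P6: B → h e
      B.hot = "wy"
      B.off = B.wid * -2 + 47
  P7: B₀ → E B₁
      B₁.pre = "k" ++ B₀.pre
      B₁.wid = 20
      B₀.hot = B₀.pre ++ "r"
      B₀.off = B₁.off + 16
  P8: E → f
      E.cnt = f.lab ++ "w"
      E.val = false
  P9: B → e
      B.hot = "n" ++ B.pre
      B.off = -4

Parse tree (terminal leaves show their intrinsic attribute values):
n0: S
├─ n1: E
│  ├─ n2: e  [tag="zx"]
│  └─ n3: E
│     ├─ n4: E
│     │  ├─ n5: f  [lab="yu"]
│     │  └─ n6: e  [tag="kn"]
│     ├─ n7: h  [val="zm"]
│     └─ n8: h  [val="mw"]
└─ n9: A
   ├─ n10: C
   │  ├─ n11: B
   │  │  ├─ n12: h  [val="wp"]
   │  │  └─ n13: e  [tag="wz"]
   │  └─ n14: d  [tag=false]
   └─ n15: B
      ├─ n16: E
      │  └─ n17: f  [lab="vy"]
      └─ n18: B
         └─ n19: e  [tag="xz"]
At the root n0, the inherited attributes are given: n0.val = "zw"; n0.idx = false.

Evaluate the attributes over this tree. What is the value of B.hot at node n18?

1. n0.val = "zw"  [given at root]
2. n0.idx = false  [given at root]
3. n2.tag = "zx"  [terminal]
4. n5.lab = "yu"  [terminal]
5. n6.tag = "kn"  [terminal]
6. n4.cnt = "yukn"  [f.lab ++ e.tag]
7. n4.val = false  [false]
8. n7.val = "zm"  [terminal]
9. n8.val = "mw"  [terminal]
10. n3.cnt = "mwr"  [h₁.val ++ "r"]
11. n3.val = true  [not E₁.val]
12. n1.cnt = "zxz"  [e.tag ++ "z"]
13. n1.val = true  [true]
14. n9.ok = 27  [len(E.cnt) + 24]
15. n10.hot = true  [A.ok > 26]
16. n10.idx = 15  [A.ok - 12]
17. n11.pre = "xm"  ["xm"]
18. n11.wid = 24  [24]
19. n12.val = "wp"  [terminal]
20. n13.tag = "wz"  [terminal]
21. n11.hot = "wy"  ["wy"]
22. n11.off = -1  [B.wid * -2 + 47]
23. n14.tag = false  [terminal]
24. n10.key = "pwy"  ["p" ++ B.hot]
25. n10.fin = "zw"  ["zw"]
26. n15.pre = "pwyzw"  [C.key ++ C.fin]
27. n15.wid = 11  [11]
28. n17.lab = "vy"  [terminal]
29. n16.cnt = "vyw"  [f.lab ++ "w"]
30. n16.val = false  [false]
31. n18.pre = "kpwyzw"  ["k" ++ B₀.pre]
32. n18.wid = 20  [20]
33. n19.tag = "xz"  [terminal]
34. n18.hot = "nkpwyzw"  ["n" ++ B.pre]
35. n18.off = -4  [-4]
36. n15.hot = "pwyzwr"  [B₀.pre ++ "r"]
37. n15.off = 12  [B₁.off + 16]
38. n9.cnt = 18  [A.ok + B.off - 21]
39. n9.depth = 2  [len(B.hot) - 4]
40. n0.off = true  [A.depth == 2]
41. n0.cnt = 0  [A.depth + A.cnt - 20]

"nkpwyzw"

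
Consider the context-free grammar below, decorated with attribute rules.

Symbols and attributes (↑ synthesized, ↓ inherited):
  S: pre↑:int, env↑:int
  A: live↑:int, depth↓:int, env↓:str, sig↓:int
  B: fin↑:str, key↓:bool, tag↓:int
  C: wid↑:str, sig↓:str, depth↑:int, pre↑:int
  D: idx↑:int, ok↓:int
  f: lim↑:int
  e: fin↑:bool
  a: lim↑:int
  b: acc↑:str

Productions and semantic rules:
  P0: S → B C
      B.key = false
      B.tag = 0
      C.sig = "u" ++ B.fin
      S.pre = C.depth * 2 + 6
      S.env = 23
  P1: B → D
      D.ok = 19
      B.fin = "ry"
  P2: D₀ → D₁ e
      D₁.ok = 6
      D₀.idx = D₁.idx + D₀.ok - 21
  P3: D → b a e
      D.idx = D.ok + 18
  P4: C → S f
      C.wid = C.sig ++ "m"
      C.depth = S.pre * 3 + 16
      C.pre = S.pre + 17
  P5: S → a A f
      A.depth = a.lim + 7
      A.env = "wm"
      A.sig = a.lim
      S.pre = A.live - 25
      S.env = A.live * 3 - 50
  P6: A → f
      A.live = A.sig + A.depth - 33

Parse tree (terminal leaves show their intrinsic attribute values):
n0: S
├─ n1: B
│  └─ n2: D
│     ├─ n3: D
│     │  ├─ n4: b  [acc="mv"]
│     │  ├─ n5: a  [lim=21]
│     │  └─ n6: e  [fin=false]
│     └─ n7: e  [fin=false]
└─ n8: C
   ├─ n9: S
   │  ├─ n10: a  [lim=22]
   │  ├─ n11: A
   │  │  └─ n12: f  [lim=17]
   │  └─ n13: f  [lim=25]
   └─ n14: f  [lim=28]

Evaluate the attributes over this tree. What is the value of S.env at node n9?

4

1. n1.key = false  [false]
2. n1.tag = 0  [0]
3. n2.ok = 19  [19]
4. n3.ok = 6  [6]
5. n4.acc = "mv"  [terminal]
6. n5.lim = 21  [terminal]
7. n6.fin = false  [terminal]
8. n3.idx = 24  [D.ok + 18]
9. n7.fin = false  [terminal]
10. n2.idx = 22  [D₁.idx + D₀.ok - 21]
11. n1.fin = "ry"  ["ry"]
12. n8.sig = "ury"  ["u" ++ B.fin]
13. n10.lim = 22  [terminal]
14. n11.depth = 29  [a.lim + 7]
15. n11.env = "wm"  ["wm"]
16. n11.sig = 22  [a.lim]
17. n12.lim = 17  [terminal]
18. n11.live = 18  [A.sig + A.depth - 33]
19. n13.lim = 25  [terminal]
20. n9.pre = -7  [A.live - 25]
21. n9.env = 4  [A.live * 3 - 50]
22. n14.lim = 28  [terminal]
23. n8.wid = "urym"  [C.sig ++ "m"]
24. n8.depth = -5  [S.pre * 3 + 16]
25. n8.pre = 10  [S.pre + 17]
26. n0.pre = -4  [C.depth * 2 + 6]
27. n0.env = 23  [23]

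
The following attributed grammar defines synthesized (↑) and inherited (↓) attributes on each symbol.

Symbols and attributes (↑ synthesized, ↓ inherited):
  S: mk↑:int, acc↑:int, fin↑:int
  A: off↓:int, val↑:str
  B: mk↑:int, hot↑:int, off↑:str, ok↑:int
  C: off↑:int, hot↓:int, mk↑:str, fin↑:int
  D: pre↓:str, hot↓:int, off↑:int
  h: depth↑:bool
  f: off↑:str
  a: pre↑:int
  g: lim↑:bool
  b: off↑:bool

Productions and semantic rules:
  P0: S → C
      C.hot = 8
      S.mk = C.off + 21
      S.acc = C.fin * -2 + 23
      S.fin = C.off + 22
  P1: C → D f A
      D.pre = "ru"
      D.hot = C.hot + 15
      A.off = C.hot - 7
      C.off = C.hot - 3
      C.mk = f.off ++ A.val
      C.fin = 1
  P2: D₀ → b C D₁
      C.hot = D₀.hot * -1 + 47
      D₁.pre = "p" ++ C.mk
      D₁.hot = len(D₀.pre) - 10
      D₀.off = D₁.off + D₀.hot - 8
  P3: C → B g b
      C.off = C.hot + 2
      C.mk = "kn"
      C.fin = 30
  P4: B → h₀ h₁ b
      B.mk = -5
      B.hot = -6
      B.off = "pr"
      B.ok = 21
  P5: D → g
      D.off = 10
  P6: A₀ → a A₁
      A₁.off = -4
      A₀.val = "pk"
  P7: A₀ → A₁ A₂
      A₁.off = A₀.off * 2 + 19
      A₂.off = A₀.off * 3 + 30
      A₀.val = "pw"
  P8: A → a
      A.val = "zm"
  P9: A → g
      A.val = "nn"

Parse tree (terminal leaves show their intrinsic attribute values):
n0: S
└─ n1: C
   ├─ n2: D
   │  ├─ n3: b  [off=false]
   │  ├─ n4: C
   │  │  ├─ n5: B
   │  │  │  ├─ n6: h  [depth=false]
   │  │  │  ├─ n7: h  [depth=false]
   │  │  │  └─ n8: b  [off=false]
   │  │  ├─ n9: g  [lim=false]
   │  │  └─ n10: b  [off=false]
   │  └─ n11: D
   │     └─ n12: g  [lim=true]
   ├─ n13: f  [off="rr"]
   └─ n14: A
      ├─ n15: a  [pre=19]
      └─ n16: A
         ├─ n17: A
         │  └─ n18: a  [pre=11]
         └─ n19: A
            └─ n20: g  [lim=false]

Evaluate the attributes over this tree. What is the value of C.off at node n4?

26

1. n1.hot = 8  [8]
2. n2.pre = "ru"  ["ru"]
3. n2.hot = 23  [C.hot + 15]
4. n3.off = false  [terminal]
5. n4.hot = 24  [D₀.hot * -1 + 47]
6. n6.depth = false  [terminal]
7. n7.depth = false  [terminal]
8. n8.off = false  [terminal]
9. n5.mk = -5  [-5]
10. n5.hot = -6  [-6]
11. n5.off = "pr"  ["pr"]
12. n5.ok = 21  [21]
13. n9.lim = false  [terminal]
14. n10.off = false  [terminal]
15. n4.off = 26  [C.hot + 2]
16. n4.mk = "kn"  ["kn"]
17. n4.fin = 30  [30]
18. n11.pre = "pkn"  ["p" ++ C.mk]
19. n11.hot = -8  [len(D₀.pre) - 10]
20. n12.lim = true  [terminal]
21. n11.off = 10  [10]
22. n2.off = 25  [D₁.off + D₀.hot - 8]
23. n13.off = "rr"  [terminal]
24. n14.off = 1  [C.hot - 7]
25. n15.pre = 19  [terminal]
26. n16.off = -4  [-4]
27. n17.off = 11  [A₀.off * 2 + 19]
28. n18.pre = 11  [terminal]
29. n17.val = "zm"  ["zm"]
30. n19.off = 18  [A₀.off * 3 + 30]
31. n20.lim = false  [terminal]
32. n19.val = "nn"  ["nn"]
33. n16.val = "pw"  ["pw"]
34. n14.val = "pk"  ["pk"]
35. n1.off = 5  [C.hot - 3]
36. n1.mk = "rrpk"  [f.off ++ A.val]
37. n1.fin = 1  [1]
38. n0.mk = 26  [C.off + 21]
39. n0.acc = 21  [C.fin * -2 + 23]
40. n0.fin = 27  [C.off + 22]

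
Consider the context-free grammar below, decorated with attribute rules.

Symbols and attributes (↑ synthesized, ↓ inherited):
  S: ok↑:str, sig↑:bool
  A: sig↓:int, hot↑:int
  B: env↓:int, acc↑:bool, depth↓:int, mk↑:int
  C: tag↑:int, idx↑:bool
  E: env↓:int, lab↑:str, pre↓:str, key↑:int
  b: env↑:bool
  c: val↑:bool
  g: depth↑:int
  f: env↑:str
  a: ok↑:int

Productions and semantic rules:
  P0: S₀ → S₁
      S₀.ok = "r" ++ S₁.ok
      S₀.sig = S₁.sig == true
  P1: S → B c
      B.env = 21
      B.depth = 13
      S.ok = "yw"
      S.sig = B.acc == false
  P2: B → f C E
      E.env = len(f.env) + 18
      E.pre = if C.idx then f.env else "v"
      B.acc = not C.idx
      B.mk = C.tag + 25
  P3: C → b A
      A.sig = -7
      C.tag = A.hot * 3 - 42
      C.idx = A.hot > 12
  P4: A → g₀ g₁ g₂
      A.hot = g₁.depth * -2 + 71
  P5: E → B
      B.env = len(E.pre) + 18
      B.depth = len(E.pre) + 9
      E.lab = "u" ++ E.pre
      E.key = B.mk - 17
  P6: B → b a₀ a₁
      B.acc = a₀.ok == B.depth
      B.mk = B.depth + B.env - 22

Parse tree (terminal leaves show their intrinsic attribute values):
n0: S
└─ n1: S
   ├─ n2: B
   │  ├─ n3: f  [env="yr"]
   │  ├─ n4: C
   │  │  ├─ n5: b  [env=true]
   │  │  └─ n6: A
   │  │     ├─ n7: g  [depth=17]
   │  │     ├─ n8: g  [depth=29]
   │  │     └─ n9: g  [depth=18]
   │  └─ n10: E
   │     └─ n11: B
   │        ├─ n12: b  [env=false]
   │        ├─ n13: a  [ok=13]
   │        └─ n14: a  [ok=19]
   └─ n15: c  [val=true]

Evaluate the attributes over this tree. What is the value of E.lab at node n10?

1. n2.env = 21  [21]
2. n2.depth = 13  [13]
3. n3.env = "yr"  [terminal]
4. n5.env = true  [terminal]
5. n6.sig = -7  [-7]
6. n7.depth = 17  [terminal]
7. n8.depth = 29  [terminal]
8. n9.depth = 18  [terminal]
9. n6.hot = 13  [g₁.depth * -2 + 71]
10. n4.tag = -3  [A.hot * 3 - 42]
11. n4.idx = true  [A.hot > 12]
12. n10.env = 20  [len(f.env) + 18]
13. n10.pre = "yr"  [if C.idx then f.env else "v"]
14. n11.env = 20  [len(E.pre) + 18]
15. n11.depth = 11  [len(E.pre) + 9]
16. n12.env = false  [terminal]
17. n13.ok = 13  [terminal]
18. n14.ok = 19  [terminal]
19. n11.acc = false  [a₀.ok == B.depth]
20. n11.mk = 9  [B.depth + B.env - 22]
21. n10.lab = "uyr"  ["u" ++ E.pre]
22. n10.key = -8  [B.mk - 17]
23. n2.acc = false  [not C.idx]
24. n2.mk = 22  [C.tag + 25]
25. n15.val = true  [terminal]
26. n1.ok = "yw"  ["yw"]
27. n1.sig = true  [B.acc == false]
28. n0.ok = "ryw"  ["r" ++ S₁.ok]
29. n0.sig = true  [S₁.sig == true]

"uyr"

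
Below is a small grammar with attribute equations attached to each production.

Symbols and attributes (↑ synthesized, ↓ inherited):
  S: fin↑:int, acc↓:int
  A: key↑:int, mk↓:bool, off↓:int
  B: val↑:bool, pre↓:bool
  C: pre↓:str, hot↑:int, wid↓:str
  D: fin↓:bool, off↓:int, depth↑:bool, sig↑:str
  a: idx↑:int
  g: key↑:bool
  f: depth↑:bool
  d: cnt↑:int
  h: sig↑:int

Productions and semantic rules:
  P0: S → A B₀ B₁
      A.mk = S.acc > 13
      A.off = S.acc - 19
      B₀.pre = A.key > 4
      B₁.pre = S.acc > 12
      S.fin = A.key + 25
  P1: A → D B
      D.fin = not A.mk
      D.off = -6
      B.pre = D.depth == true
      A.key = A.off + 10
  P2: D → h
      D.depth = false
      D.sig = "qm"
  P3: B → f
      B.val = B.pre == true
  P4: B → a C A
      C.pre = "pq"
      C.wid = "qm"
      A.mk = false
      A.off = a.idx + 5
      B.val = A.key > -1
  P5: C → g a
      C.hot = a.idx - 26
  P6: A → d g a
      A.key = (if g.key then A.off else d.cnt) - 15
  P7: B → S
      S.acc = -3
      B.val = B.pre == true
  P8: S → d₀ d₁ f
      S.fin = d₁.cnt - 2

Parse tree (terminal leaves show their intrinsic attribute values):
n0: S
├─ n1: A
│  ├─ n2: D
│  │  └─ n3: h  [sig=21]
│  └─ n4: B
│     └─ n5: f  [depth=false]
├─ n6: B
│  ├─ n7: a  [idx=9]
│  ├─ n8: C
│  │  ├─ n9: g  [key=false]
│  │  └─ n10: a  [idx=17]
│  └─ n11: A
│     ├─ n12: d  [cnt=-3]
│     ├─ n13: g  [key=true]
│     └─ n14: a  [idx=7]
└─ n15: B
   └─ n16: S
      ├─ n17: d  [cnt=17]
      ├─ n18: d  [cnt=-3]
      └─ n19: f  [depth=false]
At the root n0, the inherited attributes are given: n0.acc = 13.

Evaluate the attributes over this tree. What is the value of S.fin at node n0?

29

1. n0.acc = 13  [given at root]
2. n1.mk = false  [S.acc > 13]
3. n1.off = -6  [S.acc - 19]
4. n2.fin = true  [not A.mk]
5. n2.off = -6  [-6]
6. n3.sig = 21  [terminal]
7. n2.depth = false  [false]
8. n2.sig = "qm"  ["qm"]
9. n4.pre = false  [D.depth == true]
10. n5.depth = false  [terminal]
11. n4.val = false  [B.pre == true]
12. n1.key = 4  [A.off + 10]
13. n6.pre = false  [A.key > 4]
14. n7.idx = 9  [terminal]
15. n8.pre = "pq"  ["pq"]
16. n8.wid = "qm"  ["qm"]
17. n9.key = false  [terminal]
18. n10.idx = 17  [terminal]
19. n8.hot = -9  [a.idx - 26]
20. n11.mk = false  [false]
21. n11.off = 14  [a.idx + 5]
22. n12.cnt = -3  [terminal]
23. n13.key = true  [terminal]
24. n14.idx = 7  [terminal]
25. n11.key = -1  [(if g.key then A.off else d.cnt) - 15]
26. n6.val = false  [A.key > -1]
27. n15.pre = true  [S.acc > 12]
28. n16.acc = -3  [-3]
29. n17.cnt = 17  [terminal]
30. n18.cnt = -3  [terminal]
31. n19.depth = false  [terminal]
32. n16.fin = -5  [d₁.cnt - 2]
33. n15.val = true  [B.pre == true]
34. n0.fin = 29  [A.key + 25]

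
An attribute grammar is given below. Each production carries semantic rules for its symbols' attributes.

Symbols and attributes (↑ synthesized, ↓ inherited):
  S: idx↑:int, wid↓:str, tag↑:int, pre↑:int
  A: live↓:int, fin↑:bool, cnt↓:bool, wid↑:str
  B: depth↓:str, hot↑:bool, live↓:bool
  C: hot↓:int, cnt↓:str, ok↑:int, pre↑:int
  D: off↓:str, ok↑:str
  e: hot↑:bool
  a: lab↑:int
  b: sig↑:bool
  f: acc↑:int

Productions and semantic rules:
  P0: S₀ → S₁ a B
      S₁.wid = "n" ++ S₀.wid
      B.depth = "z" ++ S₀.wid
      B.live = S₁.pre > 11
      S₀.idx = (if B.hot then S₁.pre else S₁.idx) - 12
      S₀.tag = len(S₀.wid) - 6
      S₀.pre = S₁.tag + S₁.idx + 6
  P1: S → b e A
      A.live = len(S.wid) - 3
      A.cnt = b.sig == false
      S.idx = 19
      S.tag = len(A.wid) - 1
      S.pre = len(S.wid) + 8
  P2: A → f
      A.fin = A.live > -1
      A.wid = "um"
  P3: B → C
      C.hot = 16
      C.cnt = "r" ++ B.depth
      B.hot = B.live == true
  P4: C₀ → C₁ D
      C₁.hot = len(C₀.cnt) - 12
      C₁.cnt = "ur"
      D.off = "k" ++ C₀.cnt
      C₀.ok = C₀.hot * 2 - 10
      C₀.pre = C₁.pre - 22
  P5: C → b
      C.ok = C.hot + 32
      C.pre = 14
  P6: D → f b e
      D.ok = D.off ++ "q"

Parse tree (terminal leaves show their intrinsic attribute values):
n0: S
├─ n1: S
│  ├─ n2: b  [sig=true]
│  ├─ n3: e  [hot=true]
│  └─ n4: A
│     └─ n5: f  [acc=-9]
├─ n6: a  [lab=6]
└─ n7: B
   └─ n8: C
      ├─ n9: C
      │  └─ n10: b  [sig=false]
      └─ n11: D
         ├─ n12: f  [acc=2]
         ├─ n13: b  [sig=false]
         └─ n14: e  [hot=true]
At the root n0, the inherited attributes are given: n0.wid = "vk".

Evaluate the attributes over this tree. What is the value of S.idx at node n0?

1. n0.wid = "vk"  [given at root]
2. n1.wid = "nvk"  ["n" ++ S₀.wid]
3. n2.sig = true  [terminal]
4. n3.hot = true  [terminal]
5. n4.live = 0  [len(S.wid) - 3]
6. n4.cnt = false  [b.sig == false]
7. n5.acc = -9  [terminal]
8. n4.fin = true  [A.live > -1]
9. n4.wid = "um"  ["um"]
10. n1.idx = 19  [19]
11. n1.tag = 1  [len(A.wid) - 1]
12. n1.pre = 11  [len(S.wid) + 8]
13. n6.lab = 6  [terminal]
14. n7.depth = "zvk"  ["z" ++ S₀.wid]
15. n7.live = false  [S₁.pre > 11]
16. n8.hot = 16  [16]
17. n8.cnt = "rzvk"  ["r" ++ B.depth]
18. n9.hot = -8  [len(C₀.cnt) - 12]
19. n9.cnt = "ur"  ["ur"]
20. n10.sig = false  [terminal]
21. n9.ok = 24  [C.hot + 32]
22. n9.pre = 14  [14]
23. n11.off = "krzvk"  ["k" ++ C₀.cnt]
24. n12.acc = 2  [terminal]
25. n13.sig = false  [terminal]
26. n14.hot = true  [terminal]
27. n11.ok = "krzvkq"  [D.off ++ "q"]
28. n8.ok = 22  [C₀.hot * 2 - 10]
29. n8.pre = -8  [C₁.pre - 22]
30. n7.hot = false  [B.live == true]
31. n0.idx = 7  [(if B.hot then S₁.pre else S₁.idx) - 12]
32. n0.tag = -4  [len(S₀.wid) - 6]
33. n0.pre = 26  [S₁.tag + S₁.idx + 6]

7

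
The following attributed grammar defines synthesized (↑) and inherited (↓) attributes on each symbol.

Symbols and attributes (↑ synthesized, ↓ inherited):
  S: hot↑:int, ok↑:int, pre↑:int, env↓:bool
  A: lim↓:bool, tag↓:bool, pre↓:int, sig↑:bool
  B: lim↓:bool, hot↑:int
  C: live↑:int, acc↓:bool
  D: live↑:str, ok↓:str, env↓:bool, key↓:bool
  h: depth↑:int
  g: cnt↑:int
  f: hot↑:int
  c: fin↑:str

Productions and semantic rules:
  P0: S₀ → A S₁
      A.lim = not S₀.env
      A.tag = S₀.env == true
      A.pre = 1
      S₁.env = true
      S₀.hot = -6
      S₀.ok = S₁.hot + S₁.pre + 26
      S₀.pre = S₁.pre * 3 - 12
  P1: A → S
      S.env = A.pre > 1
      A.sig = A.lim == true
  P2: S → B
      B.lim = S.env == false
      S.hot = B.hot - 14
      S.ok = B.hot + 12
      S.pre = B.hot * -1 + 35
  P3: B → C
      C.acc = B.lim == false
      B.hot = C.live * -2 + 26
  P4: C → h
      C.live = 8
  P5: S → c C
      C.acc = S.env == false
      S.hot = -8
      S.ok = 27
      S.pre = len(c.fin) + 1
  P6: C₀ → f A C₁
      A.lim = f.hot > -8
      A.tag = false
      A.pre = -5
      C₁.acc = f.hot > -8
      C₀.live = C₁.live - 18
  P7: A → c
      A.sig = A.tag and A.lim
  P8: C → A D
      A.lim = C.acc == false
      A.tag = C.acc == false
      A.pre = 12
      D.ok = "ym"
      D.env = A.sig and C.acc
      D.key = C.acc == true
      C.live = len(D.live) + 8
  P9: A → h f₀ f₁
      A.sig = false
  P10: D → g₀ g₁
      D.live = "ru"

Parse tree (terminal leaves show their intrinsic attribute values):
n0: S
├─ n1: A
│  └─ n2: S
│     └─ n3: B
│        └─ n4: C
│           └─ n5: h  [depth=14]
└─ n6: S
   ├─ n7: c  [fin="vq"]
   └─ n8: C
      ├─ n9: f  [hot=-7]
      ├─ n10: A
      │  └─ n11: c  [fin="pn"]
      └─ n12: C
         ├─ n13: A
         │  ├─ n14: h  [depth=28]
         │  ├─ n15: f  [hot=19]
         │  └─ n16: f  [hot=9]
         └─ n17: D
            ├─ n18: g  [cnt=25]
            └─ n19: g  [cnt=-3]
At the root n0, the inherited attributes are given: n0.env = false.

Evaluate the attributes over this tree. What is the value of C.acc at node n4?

false

1. n0.env = false  [given at root]
2. n1.lim = true  [not S₀.env]
3. n1.tag = false  [S₀.env == true]
4. n1.pre = 1  [1]
5. n2.env = false  [A.pre > 1]
6. n3.lim = true  [S.env == false]
7. n4.acc = false  [B.lim == false]
8. n5.depth = 14  [terminal]
9. n4.live = 8  [8]
10. n3.hot = 10  [C.live * -2 + 26]
11. n2.hot = -4  [B.hot - 14]
12. n2.ok = 22  [B.hot + 12]
13. n2.pre = 25  [B.hot * -1 + 35]
14. n1.sig = true  [A.lim == true]
15. n6.env = true  [true]
16. n7.fin = "vq"  [terminal]
17. n8.acc = false  [S.env == false]
18. n9.hot = -7  [terminal]
19. n10.lim = true  [f.hot > -8]
20. n10.tag = false  [false]
21. n10.pre = -5  [-5]
22. n11.fin = "pn"  [terminal]
23. n10.sig = false  [A.tag and A.lim]
24. n12.acc = true  [f.hot > -8]
25. n13.lim = false  [C.acc == false]
26. n13.tag = false  [C.acc == false]
27. n13.pre = 12  [12]
28. n14.depth = 28  [terminal]
29. n15.hot = 19  [terminal]
30. n16.hot = 9  [terminal]
31. n13.sig = false  [false]
32. n17.ok = "ym"  ["ym"]
33. n17.env = false  [A.sig and C.acc]
34. n17.key = true  [C.acc == true]
35. n18.cnt = 25  [terminal]
36. n19.cnt = -3  [terminal]
37. n17.live = "ru"  ["ru"]
38. n12.live = 10  [len(D.live) + 8]
39. n8.live = -8  [C₁.live - 18]
40. n6.hot = -8  [-8]
41. n6.ok = 27  [27]
42. n6.pre = 3  [len(c.fin) + 1]
43. n0.hot = -6  [-6]
44. n0.ok = 21  [S₁.hot + S₁.pre + 26]
45. n0.pre = -3  [S₁.pre * 3 - 12]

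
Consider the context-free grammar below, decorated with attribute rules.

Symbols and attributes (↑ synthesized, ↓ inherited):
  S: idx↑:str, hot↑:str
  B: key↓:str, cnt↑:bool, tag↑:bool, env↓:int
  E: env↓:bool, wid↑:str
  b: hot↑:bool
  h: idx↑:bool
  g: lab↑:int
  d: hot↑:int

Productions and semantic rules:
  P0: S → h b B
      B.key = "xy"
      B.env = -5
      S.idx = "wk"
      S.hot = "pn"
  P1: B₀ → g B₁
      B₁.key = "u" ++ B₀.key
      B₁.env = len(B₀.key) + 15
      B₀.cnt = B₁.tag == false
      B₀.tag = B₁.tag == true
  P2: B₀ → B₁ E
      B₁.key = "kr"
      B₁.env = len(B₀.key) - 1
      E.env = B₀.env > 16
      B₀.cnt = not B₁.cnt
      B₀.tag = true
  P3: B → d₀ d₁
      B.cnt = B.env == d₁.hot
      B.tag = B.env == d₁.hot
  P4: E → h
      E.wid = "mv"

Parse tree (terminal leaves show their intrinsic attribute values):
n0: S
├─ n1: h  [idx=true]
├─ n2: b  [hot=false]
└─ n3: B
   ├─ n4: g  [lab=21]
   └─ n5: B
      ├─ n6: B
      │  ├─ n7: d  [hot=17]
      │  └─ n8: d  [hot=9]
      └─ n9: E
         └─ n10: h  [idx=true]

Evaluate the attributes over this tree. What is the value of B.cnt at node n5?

1. n1.idx = true  [terminal]
2. n2.hot = false  [terminal]
3. n3.key = "xy"  ["xy"]
4. n3.env = -5  [-5]
5. n4.lab = 21  [terminal]
6. n5.key = "uxy"  ["u" ++ B₀.key]
7. n5.env = 17  [len(B₀.key) + 15]
8. n6.key = "kr"  ["kr"]
9. n6.env = 2  [len(B₀.key) - 1]
10. n7.hot = 17  [terminal]
11. n8.hot = 9  [terminal]
12. n6.cnt = false  [B.env == d₁.hot]
13. n6.tag = false  [B.env == d₁.hot]
14. n9.env = true  [B₀.env > 16]
15. n10.idx = true  [terminal]
16. n9.wid = "mv"  ["mv"]
17. n5.cnt = true  [not B₁.cnt]
18. n5.tag = true  [true]
19. n3.cnt = false  [B₁.tag == false]
20. n3.tag = true  [B₁.tag == true]
21. n0.idx = "wk"  ["wk"]
22. n0.hot = "pn"  ["pn"]

true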